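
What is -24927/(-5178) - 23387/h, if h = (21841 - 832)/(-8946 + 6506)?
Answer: 98667511061/36261534 ≈ 2721.0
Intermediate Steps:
h = -21009/2440 (h = 21009/(-2440) = 21009*(-1/2440) = -21009/2440 ≈ -8.6102)
-24927/(-5178) - 23387/h = -24927/(-5178) - 23387/(-21009/2440) = -24927*(-1/5178) - 23387*(-2440/21009) = 8309/1726 + 57064280/21009 = 98667511061/36261534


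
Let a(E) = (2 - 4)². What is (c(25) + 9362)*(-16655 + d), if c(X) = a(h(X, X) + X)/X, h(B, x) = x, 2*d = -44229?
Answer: -9074156553/25 ≈ -3.6297e+8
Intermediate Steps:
d = -44229/2 (d = (½)*(-44229) = -44229/2 ≈ -22115.)
a(E) = 4 (a(E) = (-2)² = 4)
c(X) = 4/X
(c(25) + 9362)*(-16655 + d) = (4/25 + 9362)*(-16655 - 44229/2) = (4*(1/25) + 9362)*(-77539/2) = (4/25 + 9362)*(-77539/2) = (234054/25)*(-77539/2) = -9074156553/25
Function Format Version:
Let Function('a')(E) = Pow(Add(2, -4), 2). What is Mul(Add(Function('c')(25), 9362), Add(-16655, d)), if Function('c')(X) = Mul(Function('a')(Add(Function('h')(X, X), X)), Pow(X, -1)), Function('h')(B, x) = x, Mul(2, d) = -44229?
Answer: Rational(-9074156553, 25) ≈ -3.6297e+8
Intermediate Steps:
d = Rational(-44229, 2) (d = Mul(Rational(1, 2), -44229) = Rational(-44229, 2) ≈ -22115.)
Function('a')(E) = 4 (Function('a')(E) = Pow(-2, 2) = 4)
Function('c')(X) = Mul(4, Pow(X, -1))
Mul(Add(Function('c')(25), 9362), Add(-16655, d)) = Mul(Add(Mul(4, Pow(25, -1)), 9362), Add(-16655, Rational(-44229, 2))) = Mul(Add(Mul(4, Rational(1, 25)), 9362), Rational(-77539, 2)) = Mul(Add(Rational(4, 25), 9362), Rational(-77539, 2)) = Mul(Rational(234054, 25), Rational(-77539, 2)) = Rational(-9074156553, 25)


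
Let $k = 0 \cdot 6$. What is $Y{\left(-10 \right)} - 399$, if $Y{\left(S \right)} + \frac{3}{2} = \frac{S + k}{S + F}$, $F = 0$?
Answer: $- \frac{799}{2} \approx -399.5$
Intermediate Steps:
$k = 0$
$Y{\left(S \right)} = - \frac{1}{2}$ ($Y{\left(S \right)} = - \frac{3}{2} + \frac{S + 0}{S + 0} = - \frac{3}{2} + \frac{S}{S} = - \frac{3}{2} + 1 = - \frac{1}{2}$)
$Y{\left(-10 \right)} - 399 = - \frac{1}{2} - 399 = - \frac{799}{2}$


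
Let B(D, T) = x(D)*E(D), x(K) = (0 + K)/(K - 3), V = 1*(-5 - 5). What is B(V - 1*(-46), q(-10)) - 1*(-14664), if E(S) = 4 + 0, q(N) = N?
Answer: 161352/11 ≈ 14668.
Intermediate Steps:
E(S) = 4
V = -10 (V = 1*(-10) = -10)
x(K) = K/(-3 + K)
B(D, T) = 4*D/(-3 + D) (B(D, T) = (D/(-3 + D))*4 = 4*D/(-3 + D))
B(V - 1*(-46), q(-10)) - 1*(-14664) = 4*(-10 - 1*(-46))/(-3 + (-10 - 1*(-46))) - 1*(-14664) = 4*(-10 + 46)/(-3 + (-10 + 46)) + 14664 = 4*36/(-3 + 36) + 14664 = 4*36/33 + 14664 = 4*36*(1/33) + 14664 = 48/11 + 14664 = 161352/11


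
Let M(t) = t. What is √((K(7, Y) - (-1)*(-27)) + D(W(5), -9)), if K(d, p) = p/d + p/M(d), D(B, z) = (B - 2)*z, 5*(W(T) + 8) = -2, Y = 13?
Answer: √86135/35 ≈ 8.3854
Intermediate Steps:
W(T) = -42/5 (W(T) = -8 + (⅕)*(-2) = -8 - ⅖ = -42/5)
D(B, z) = z*(-2 + B) (D(B, z) = (-2 + B)*z = z*(-2 + B))
K(d, p) = 2*p/d (K(d, p) = p/d + p/d = 2*p/d)
√((K(7, Y) - (-1)*(-27)) + D(W(5), -9)) = √((2*13/7 - (-1)*(-27)) - 9*(-2 - 42/5)) = √((2*13*(⅐) - 1*27) - 9*(-52/5)) = √((26/7 - 27) + 468/5) = √(-163/7 + 468/5) = √(2461/35) = √86135/35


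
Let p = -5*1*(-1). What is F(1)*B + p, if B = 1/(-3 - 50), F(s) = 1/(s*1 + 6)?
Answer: 1854/371 ≈ 4.9973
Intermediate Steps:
F(s) = 1/(6 + s) (F(s) = 1/(s + 6) = 1/(6 + s))
B = -1/53 (B = 1/(-53) = -1/53 ≈ -0.018868)
p = 5 (p = -5*(-1) = 5)
F(1)*B + p = -1/53/(6 + 1) + 5 = -1/53/7 + 5 = (1/7)*(-1/53) + 5 = -1/371 + 5 = 1854/371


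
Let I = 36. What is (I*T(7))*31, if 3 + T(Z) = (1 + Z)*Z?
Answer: 59148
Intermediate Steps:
T(Z) = -3 + Z*(1 + Z) (T(Z) = -3 + (1 + Z)*Z = -3 + Z*(1 + Z))
(I*T(7))*31 = (36*(-3 + 7 + 7**2))*31 = (36*(-3 + 7 + 49))*31 = (36*53)*31 = 1908*31 = 59148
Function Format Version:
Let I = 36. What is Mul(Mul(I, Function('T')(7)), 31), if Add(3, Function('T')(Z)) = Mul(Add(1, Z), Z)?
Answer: 59148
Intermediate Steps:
Function('T')(Z) = Add(-3, Mul(Z, Add(1, Z))) (Function('T')(Z) = Add(-3, Mul(Add(1, Z), Z)) = Add(-3, Mul(Z, Add(1, Z))))
Mul(Mul(I, Function('T')(7)), 31) = Mul(Mul(36, Add(-3, 7, Pow(7, 2))), 31) = Mul(Mul(36, Add(-3, 7, 49)), 31) = Mul(Mul(36, 53), 31) = Mul(1908, 31) = 59148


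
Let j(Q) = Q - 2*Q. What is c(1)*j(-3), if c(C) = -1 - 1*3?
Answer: -12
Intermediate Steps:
c(C) = -4 (c(C) = -1 - 3 = -4)
j(Q) = -Q
c(1)*j(-3) = -(-4)*(-3) = -4*3 = -12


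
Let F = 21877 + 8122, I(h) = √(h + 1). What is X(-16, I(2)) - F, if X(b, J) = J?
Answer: -29999 + √3 ≈ -29997.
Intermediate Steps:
I(h) = √(1 + h)
F = 29999
X(-16, I(2)) - F = √(1 + 2) - 1*29999 = √3 - 29999 = -29999 + √3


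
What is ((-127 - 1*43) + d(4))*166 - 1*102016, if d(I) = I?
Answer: -129572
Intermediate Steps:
((-127 - 1*43) + d(4))*166 - 1*102016 = ((-127 - 1*43) + 4)*166 - 1*102016 = ((-127 - 43) + 4)*166 - 102016 = (-170 + 4)*166 - 102016 = -166*166 - 102016 = -27556 - 102016 = -129572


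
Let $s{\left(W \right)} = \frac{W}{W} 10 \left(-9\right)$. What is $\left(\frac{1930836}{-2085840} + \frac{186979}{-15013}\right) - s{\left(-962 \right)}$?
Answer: $\frac{199944042881}{2609559660} \approx 76.62$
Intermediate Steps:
$s{\left(W \right)} = -90$ ($s{\left(W \right)} = 1 \cdot 10 \left(-9\right) = 10 \left(-9\right) = -90$)
$\left(\frac{1930836}{-2085840} + \frac{186979}{-15013}\right) - s{\left(-962 \right)} = \left(\frac{1930836}{-2085840} + \frac{186979}{-15013}\right) - -90 = \left(1930836 \left(- \frac{1}{2085840}\right) + 186979 \left(- \frac{1}{15013}\right)\right) + 90 = \left(- \frac{160903}{173820} - \frac{186979}{15013}\right) + 90 = - \frac{34916326519}{2609559660} + 90 = \frac{199944042881}{2609559660}$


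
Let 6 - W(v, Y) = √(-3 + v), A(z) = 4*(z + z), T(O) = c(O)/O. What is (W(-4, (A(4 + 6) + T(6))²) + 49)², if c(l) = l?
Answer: (55 - I*√7)² ≈ 3018.0 - 291.03*I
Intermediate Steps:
T(O) = 1 (T(O) = O/O = 1)
A(z) = 8*z (A(z) = 4*(2*z) = 8*z)
W(v, Y) = 6 - √(-3 + v)
(W(-4, (A(4 + 6) + T(6))²) + 49)² = ((6 - √(-3 - 4)) + 49)² = ((6 - √(-7)) + 49)² = ((6 - I*√7) + 49)² = (55 - I*√7)²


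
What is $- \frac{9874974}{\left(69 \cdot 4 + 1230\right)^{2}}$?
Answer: $- \frac{1645829}{378006} \approx -4.354$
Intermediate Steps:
$- \frac{9874974}{\left(69 \cdot 4 + 1230\right)^{2}} = - \frac{9874974}{\left(276 + 1230\right)^{2}} = - \frac{9874974}{1506^{2}} = - \frac{9874974}{2268036} = \left(-9874974\right) \frac{1}{2268036} = - \frac{1645829}{378006}$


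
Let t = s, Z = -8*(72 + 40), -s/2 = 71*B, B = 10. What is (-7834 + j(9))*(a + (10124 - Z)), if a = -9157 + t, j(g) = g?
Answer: -3466475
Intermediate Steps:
s = -1420 (s = -142*10 = -2*710 = -1420)
Z = -896 (Z = -8*112 = -896)
t = -1420
a = -10577 (a = -9157 - 1420 = -10577)
(-7834 + j(9))*(a + (10124 - Z)) = (-7834 + 9)*(-10577 + (10124 - 1*(-896))) = -7825*(-10577 + (10124 + 896)) = -7825*(-10577 + 11020) = -7825*443 = -3466475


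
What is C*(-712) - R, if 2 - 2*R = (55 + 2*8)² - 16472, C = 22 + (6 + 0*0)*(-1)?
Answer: -34217/2 ≈ -17109.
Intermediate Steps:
C = 16 (C = 22 + (6 + 0)*(-1) = 22 + 6*(-1) = 22 - 6 = 16)
R = 11433/2 (R = 1 - ((55 + 2*8)² - 16472)/2 = 1 - ((55 + 16)² - 16472)/2 = 1 - (71² - 16472)/2 = 1 - (5041 - 16472)/2 = 1 - ½*(-11431) = 1 + 11431/2 = 11433/2 ≈ 5716.5)
C*(-712) - R = 16*(-712) - 1*11433/2 = -11392 - 11433/2 = -34217/2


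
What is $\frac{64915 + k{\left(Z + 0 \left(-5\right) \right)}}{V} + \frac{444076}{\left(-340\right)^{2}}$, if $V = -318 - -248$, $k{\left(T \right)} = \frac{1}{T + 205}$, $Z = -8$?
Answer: $- \frac{36804964639}{39853100} \approx -923.52$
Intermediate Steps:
$k{\left(T \right)} = \frac{1}{205 + T}$
$V = -70$ ($V = -318 + 248 = -70$)
$\frac{64915 + k{\left(Z + 0 \left(-5\right) \right)}}{V} + \frac{444076}{\left(-340\right)^{2}} = \frac{64915 + \frac{1}{205 + \left(-8 + 0 \left(-5\right)\right)}}{-70} + \frac{444076}{\left(-340\right)^{2}} = \left(64915 + \frac{1}{205 + \left(-8 + 0\right)}\right) \left(- \frac{1}{70}\right) + \frac{444076}{115600} = \left(64915 + \frac{1}{205 - 8}\right) \left(- \frac{1}{70}\right) + 444076 \cdot \frac{1}{115600} = \left(64915 + \frac{1}{197}\right) \left(- \frac{1}{70}\right) + \frac{111019}{28900} = \frac{12788256}{197} \left(- \frac{1}{70}\right) + \frac{111019}{28900} = - \frac{6394128}{6895} + \frac{111019}{28900} = - \frac{36804964639}{39853100}$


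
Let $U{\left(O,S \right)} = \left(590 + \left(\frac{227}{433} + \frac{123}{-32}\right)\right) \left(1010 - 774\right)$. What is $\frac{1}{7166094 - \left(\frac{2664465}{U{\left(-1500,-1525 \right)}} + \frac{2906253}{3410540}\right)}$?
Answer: $\frac{46735472997820}{334909853432190859791} \approx 1.3955 \cdot 10^{-7}$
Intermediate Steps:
$U{\left(O,S \right)} = \frac{479613655}{3464}$ ($U{\left(O,S \right)} = \left(590 + \left(227 \cdot \frac{1}{433} + 123 \left(- \frac{1}{32}\right)\right)\right) 236 = \left(590 + \left(\frac{227}{433} - \frac{123}{32}\right)\right) 236 = \left(590 - \frac{45995}{13856}\right) 236 = \frac{8129045}{13856} \cdot 236 = \frac{479613655}{3464}$)
$\frac{1}{7166094 - \left(\frac{2664465}{U{\left(-1500,-1525 \right)}} + \frac{2906253}{3410540}\right)} = \frac{1}{7166094 - \left(\frac{2664465}{\frac{479613655}{3464}} + \frac{2906253}{3410540}\right)} = \frac{1}{7166094 - \left(2664465 \cdot \frac{3464}{479613655} + 2906253 \cdot \frac{1}{3410540}\right)} = \frac{1}{7166094 - \left(\frac{1845941352}{95922731} + \frac{415179}{487220}\right)} = \frac{1}{7166094 - \frac{939204649055289}{46735472997820}} = \frac{1}{\frac{334909853432190859791}{46735472997820}} = \frac{46735472997820}{334909853432190859791}$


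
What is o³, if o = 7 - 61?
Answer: -157464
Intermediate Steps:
o = -54
o³ = (-54)³ = -157464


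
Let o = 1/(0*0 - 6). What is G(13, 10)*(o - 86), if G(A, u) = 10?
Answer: -2585/3 ≈ -861.67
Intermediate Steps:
o = -⅙ (o = 1/(0 - 6) = 1/(-6) = -⅙ ≈ -0.16667)
G(13, 10)*(o - 86) = 10*(-⅙ - 86) = 10*(-517/6) = -2585/3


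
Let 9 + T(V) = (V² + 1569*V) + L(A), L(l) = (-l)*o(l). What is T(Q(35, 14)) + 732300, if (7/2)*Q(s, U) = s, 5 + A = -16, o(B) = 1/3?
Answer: 748088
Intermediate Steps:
o(B) = ⅓
A = -21 (A = -5 - 16 = -21)
Q(s, U) = 2*s/7
L(l) = -l/3 (L(l) = -l*(⅓) = -l/3)
T(V) = -2 + V² + 1569*V (T(V) = -9 + ((V² + 1569*V) - ⅓*(-21)) = -9 + ((V² + 1569*V) + 7) = -9 + (7 + V² + 1569*V) = -2 + V² + 1569*V)
T(Q(35, 14)) + 732300 = (-2 + ((2/7)*35)² + 1569*((2/7)*35)) + 732300 = (-2 + 10² + 1569*10) + 732300 = (-2 + 100 + 15690) + 732300 = 15788 + 732300 = 748088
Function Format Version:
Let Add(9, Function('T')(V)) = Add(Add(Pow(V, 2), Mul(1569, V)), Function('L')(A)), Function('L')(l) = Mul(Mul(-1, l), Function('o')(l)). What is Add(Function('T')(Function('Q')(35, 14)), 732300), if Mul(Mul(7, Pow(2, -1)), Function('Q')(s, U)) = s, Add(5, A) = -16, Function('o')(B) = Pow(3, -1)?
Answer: 748088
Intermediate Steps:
Function('o')(B) = Rational(1, 3)
A = -21 (A = Add(-5, -16) = -21)
Function('Q')(s, U) = Mul(Rational(2, 7), s)
Function('L')(l) = Mul(Rational(-1, 3), l) (Function('L')(l) = Mul(Mul(-1, l), Rational(1, 3)) = Mul(Rational(-1, 3), l))
Function('T')(V) = Add(-2, Pow(V, 2), Mul(1569, V)) (Function('T')(V) = Add(-9, Add(Add(Pow(V, 2), Mul(1569, V)), Mul(Rational(-1, 3), -21))) = Add(-9, Add(Add(Pow(V, 2), Mul(1569, V)), 7)) = Add(-9, Add(7, Pow(V, 2), Mul(1569, V))) = Add(-2, Pow(V, 2), Mul(1569, V)))
Add(Function('T')(Function('Q')(35, 14)), 732300) = Add(Add(-2, Pow(Mul(Rational(2, 7), 35), 2), Mul(1569, Mul(Rational(2, 7), 35))), 732300) = Add(Add(-2, Pow(10, 2), Mul(1569, 10)), 732300) = Add(Add(-2, 100, 15690), 732300) = Add(15788, 732300) = 748088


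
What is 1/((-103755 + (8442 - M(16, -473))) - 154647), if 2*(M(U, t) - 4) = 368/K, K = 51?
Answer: -51/12748348 ≈ -4.0005e-6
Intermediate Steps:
M(U, t) = 388/51 (M(U, t) = 4 + (368/51)/2 = 4 + (368*(1/51))/2 = 4 + (½)*(368/51) = 4 + 184/51 = 388/51)
1/((-103755 + (8442 - M(16, -473))) - 154647) = 1/((-103755 + (8442 - 1*388/51)) - 154647) = 1/((-103755 + (8442 - 388/51)) - 154647) = 1/((-103755 + 430154/51) - 154647) = 1/(-4861351/51 - 154647) = 1/(-12748348/51) = -51/12748348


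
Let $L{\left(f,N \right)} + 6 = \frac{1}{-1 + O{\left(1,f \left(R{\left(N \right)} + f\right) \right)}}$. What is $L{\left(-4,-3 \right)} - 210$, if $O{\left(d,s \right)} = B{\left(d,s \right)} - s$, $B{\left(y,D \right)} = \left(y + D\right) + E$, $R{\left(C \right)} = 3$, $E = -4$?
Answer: $- \frac{865}{4} \approx -216.25$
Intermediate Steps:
$B{\left(y,D \right)} = -4 + D + y$ ($B{\left(y,D \right)} = \left(y + D\right) - 4 = \left(D + y\right) - 4 = -4 + D + y$)
$O{\left(d,s \right)} = -4 + d$ ($O{\left(d,s \right)} = \left(-4 + s + d\right) - s = \left(-4 + d + s\right) - s = -4 + d$)
$L{\left(f,N \right)} = - \frac{25}{4}$ ($L{\left(f,N \right)} = -6 + \frac{1}{-1 + \left(-4 + 1\right)} = -6 + \frac{1}{-1 - 3} = -6 + \frac{1}{-4} = -6 - \frac{1}{4} = - \frac{25}{4}$)
$L{\left(-4,-3 \right)} - 210 = - \frac{25}{4} - 210 = - \frac{865}{4}$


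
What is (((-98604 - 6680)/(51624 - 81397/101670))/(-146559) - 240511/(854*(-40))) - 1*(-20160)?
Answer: 25234283404353047739727/1251263570948203120 ≈ 20167.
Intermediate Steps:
(((-98604 - 6680)/(51624 - 81397/101670))/(-146559) - 240511/(854*(-40))) - 1*(-20160) = (-105284/(51624 - 81397*1/101670)*(-1/146559) - 240511/(-34160)) + 20160 = (-105284/(51624 - 81397/101670)*(-1/146559) - 240511*(-1/34160)) + 20160 = (-105284/5248530683/101670*(-1/146559) + 240511/34160) + 20160 = (-105284*101670/5248530683*(-1/146559) + 240511/34160) + 20160 = (-10704224280/5248530683*(-1/146559) + 240511/34160) + 20160 = (3568074760/256406469456599 + 240511/34160) + 20160 = 8809814037272840527/1251263570948203120 + 20160 = 25234283404353047739727/1251263570948203120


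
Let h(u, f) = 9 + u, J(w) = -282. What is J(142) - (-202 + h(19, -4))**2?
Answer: -30558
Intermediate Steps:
J(142) - (-202 + h(19, -4))**2 = -282 - (-202 + (9 + 19))**2 = -282 - (-202 + 28)**2 = -282 - 1*(-174)**2 = -282 - 1*30276 = -282 - 30276 = -30558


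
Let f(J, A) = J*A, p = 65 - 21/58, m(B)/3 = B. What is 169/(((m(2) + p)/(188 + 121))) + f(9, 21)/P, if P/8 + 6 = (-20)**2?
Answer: 9547608669/12913744 ≈ 739.34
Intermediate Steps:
P = 3152 (P = -48 + 8*(-20)**2 = -48 + 8*400 = -48 + 3200 = 3152)
m(B) = 3*B
p = 3749/58 (p = 65 - 21*1/58 = 65 - 21/58 = 3749/58 ≈ 64.638)
f(J, A) = A*J
169/(((m(2) + p)/(188 + 121))) + f(9, 21)/P = 169/(((3*2 + 3749/58)/(188 + 121))) + (21*9)/3152 = 169/(((6 + 3749/58)/309)) + 189*(1/3152) = 169/(((4097/58)*(1/309))) + 189/3152 = 169/(4097/17922) + 189/3152 = 169*(17922/4097) + 189/3152 = 3028818/4097 + 189/3152 = 9547608669/12913744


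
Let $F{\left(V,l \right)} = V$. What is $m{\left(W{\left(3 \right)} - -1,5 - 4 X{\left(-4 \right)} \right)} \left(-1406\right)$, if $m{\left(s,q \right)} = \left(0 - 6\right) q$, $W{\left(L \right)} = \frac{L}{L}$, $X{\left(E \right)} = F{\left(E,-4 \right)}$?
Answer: $177156$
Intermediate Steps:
$X{\left(E \right)} = E$
$W{\left(L \right)} = 1$
$m{\left(s,q \right)} = - 6 q$ ($m{\left(s,q \right)} = \left(0 - 6\right) q = - 6 q$)
$m{\left(W{\left(3 \right)} - -1,5 - 4 X{\left(-4 \right)} \right)} \left(-1406\right) = - 6 \left(5 - -16\right) \left(-1406\right) = - 6 \left(5 + 16\right) \left(-1406\right) = \left(-6\right) 21 \left(-1406\right) = \left(-126\right) \left(-1406\right) = 177156$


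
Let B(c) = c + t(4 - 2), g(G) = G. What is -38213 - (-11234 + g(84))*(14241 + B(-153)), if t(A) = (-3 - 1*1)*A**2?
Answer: 156864587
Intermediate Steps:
t(A) = -4*A**2 (t(A) = (-3 - 1)*A**2 = -4*A**2)
B(c) = -16 + c (B(c) = c - 4*(4 - 2)**2 = c - 4*2**2 = c - 4*4 = c - 16 = -16 + c)
-38213 - (-11234 + g(84))*(14241 + B(-153)) = -38213 - (-11234 + 84)*(14241 + (-16 - 153)) = -38213 - (-11150)*(14241 - 169) = -38213 - (-11150)*14072 = -38213 - 1*(-156902800) = -38213 + 156902800 = 156864587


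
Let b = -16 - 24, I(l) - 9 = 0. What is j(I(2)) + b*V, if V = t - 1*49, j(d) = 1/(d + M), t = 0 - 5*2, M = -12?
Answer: 7079/3 ≈ 2359.7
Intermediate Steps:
I(l) = 9 (I(l) = 9 + 0 = 9)
b = -40
t = -10 (t = 0 - 10 = -10)
j(d) = 1/(-12 + d) (j(d) = 1/(d - 12) = 1/(-12 + d))
V = -59 (V = -10 - 1*49 = -10 - 49 = -59)
j(I(2)) + b*V = 1/(-12 + 9) - 40*(-59) = 1/(-3) + 2360 = -⅓ + 2360 = 7079/3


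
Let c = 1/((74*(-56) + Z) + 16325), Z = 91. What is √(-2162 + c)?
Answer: 3*I*√2261121369/3068 ≈ 46.497*I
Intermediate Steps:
c = 1/12272 (c = 1/((74*(-56) + 91) + 16325) = 1/((-4144 + 91) + 16325) = 1/(-4053 + 16325) = 1/12272 ≈ 8.1486e-5)
√(-2162 + c) = √(-2162 + 1/12272) = √(-26532063/12272) = 3*I*√2261121369/3068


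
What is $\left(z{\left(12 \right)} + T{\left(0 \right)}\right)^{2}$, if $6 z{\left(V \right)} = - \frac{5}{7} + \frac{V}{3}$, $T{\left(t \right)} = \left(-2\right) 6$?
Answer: $\frac{231361}{1764} \approx 131.16$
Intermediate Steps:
$T{\left(t \right)} = -12$
$z{\left(V \right)} = - \frac{5}{42} + \frac{V}{18}$ ($z{\left(V \right)} = \frac{- \frac{5}{7} + \frac{V}{3}}{6} = - \frac{5}{42} + \frac{V}{18}$)
$\left(z{\left(12 \right)} + T{\left(0 \right)}\right)^{2} = \left(\left(- \frac{5}{42} + \frac{1}{18} \cdot 12\right) - 12\right)^{2} = \left(\left(- \frac{5}{42} + \frac{2}{3}\right) - 12\right)^{2} = \left(\frac{23}{42} - 12\right)^{2} = \left(- \frac{481}{42}\right)^{2} = \frac{231361}{1764}$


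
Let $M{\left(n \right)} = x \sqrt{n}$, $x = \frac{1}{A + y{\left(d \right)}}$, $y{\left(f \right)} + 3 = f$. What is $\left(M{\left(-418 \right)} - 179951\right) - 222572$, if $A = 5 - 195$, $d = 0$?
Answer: $-402523 - \frac{i \sqrt{418}}{193} \approx -4.0252 \cdot 10^{5} - 0.10593 i$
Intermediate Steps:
$y{\left(f \right)} = -3 + f$
$A = -190$
$x = - \frac{1}{193}$ ($x = \frac{1}{-190 + \left(-3 + 0\right)} = \frac{1}{-190 - 3} = \frac{1}{-193} = - \frac{1}{193} \approx -0.0051813$)
$M{\left(n \right)} = - \frac{\sqrt{n}}{193}$
$\left(M{\left(-418 \right)} - 179951\right) - 222572 = \left(- \frac{\sqrt{-418}}{193} - 179951\right) - 222572 = \left(- \frac{i \sqrt{418}}{193} - 179951\right) - 222572 = \left(-179951 - \frac{i \sqrt{418}}{193}\right) - 222572 = -402523 - \frac{i \sqrt{418}}{193}$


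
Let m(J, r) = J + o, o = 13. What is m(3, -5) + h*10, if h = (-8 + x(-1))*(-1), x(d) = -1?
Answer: 106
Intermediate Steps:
m(J, r) = 13 + J (m(J, r) = J + 13 = 13 + J)
h = 9 (h = (-8 - 1)*(-1) = -9*(-1) = 9)
m(3, -5) + h*10 = (13 + 3) + 9*10 = 16 + 90 = 106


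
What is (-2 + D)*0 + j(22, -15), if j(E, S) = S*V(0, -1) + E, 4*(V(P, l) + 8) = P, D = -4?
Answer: 142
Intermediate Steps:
V(P, l) = -8 + P/4
j(E, S) = E - 8*S (j(E, S) = S*(-8 + (¼)*0) + E = S*(-8 + 0) + E = S*(-8) + E = -8*S + E = E - 8*S)
(-2 + D)*0 + j(22, -15) = (-2 - 4)*0 + (22 - 8*(-15)) = -6*0 + (22 + 120) = 0 + 142 = 142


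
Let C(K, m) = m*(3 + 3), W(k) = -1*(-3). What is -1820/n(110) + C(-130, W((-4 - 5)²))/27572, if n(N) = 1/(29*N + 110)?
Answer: -82798715991/13786 ≈ -6.0060e+6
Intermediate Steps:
n(N) = 1/(110 + 29*N)
W(k) = 3
C(K, m) = 6*m (C(K, m) = m*6 = 6*m)
-1820/n(110) + C(-130, W((-4 - 5)²))/27572 = -1820/(1/(110 + 29*110)) + (6*3)/27572 = -1820/(1/(110 + 3190)) + 18*(1/27572) = -1820/(1/3300) + 9/13786 = -1820/1/3300 + 9/13786 = -1820*3300 + 9/13786 = -6006000 + 9/13786 = -82798715991/13786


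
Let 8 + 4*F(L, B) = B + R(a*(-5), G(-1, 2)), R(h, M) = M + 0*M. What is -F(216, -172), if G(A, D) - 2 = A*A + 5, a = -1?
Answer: 43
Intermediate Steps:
G(A, D) = 7 + A² (G(A, D) = 2 + (A*A + 5) = 2 + (A² + 5) = 2 + (5 + A²) = 7 + A²)
R(h, M) = M (R(h, M) = M + 0 = M)
F(L, B) = B/4 (F(L, B) = -2 + (B + (7 + (-1)²))/4 = -2 + (B + (7 + 1))/4 = -2 + (B + 8)/4 = -2 + (8 + B)/4 = -2 + (2 + B/4) = B/4)
-F(216, -172) = -(-172)/4 = -1*(-43) = 43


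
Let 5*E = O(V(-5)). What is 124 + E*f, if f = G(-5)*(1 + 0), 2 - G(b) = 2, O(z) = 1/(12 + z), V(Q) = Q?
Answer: 124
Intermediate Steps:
E = 1/35 (E = 1/(5*(12 - 5)) = (1/5)/7 = (1/5)*(1/7) = 1/35 ≈ 0.028571)
G(b) = 0 (G(b) = 2 - 1*2 = 2 - 2 = 0)
f = 0 (f = 0*(1 + 0) = 0*1 = 0)
124 + E*f = 124 + (1/35)*0 = 124 + 0 = 124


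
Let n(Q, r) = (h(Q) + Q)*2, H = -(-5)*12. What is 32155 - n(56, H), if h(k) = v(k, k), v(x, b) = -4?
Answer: 32051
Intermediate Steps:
h(k) = -4
H = 60 (H = -1*(-60) = 60)
n(Q, r) = -8 + 2*Q (n(Q, r) = (-4 + Q)*2 = -8 + 2*Q)
32155 - n(56, H) = 32155 - (-8 + 2*56) = 32155 - (-8 + 112) = 32155 - 1*104 = 32155 - 104 = 32051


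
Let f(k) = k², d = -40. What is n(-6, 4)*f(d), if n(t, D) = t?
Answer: -9600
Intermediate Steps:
n(-6, 4)*f(d) = -6*(-40)² = -6*1600 = -9600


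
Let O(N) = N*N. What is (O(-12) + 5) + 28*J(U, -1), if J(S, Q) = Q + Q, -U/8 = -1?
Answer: 93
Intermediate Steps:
U = 8 (U = -8*(-1) = 8)
J(S, Q) = 2*Q
O(N) = N²
(O(-12) + 5) + 28*J(U, -1) = ((-12)² + 5) + 28*(2*(-1)) = (144 + 5) + 28*(-2) = 149 - 56 = 93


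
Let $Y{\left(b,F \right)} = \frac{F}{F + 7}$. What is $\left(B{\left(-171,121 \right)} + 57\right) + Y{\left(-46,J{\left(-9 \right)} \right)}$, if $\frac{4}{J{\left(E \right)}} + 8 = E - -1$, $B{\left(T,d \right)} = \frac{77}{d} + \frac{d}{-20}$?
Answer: $\frac{306203}{5940} \approx 51.549$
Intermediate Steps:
$B{\left(T,d \right)} = \frac{77}{d} - \frac{d}{20}$ ($B{\left(T,d \right)} = \frac{77}{d} + d \left(- \frac{1}{20}\right) = \frac{77}{d} - \frac{d}{20}$)
$J{\left(E \right)} = \frac{4}{-7 + E}$ ($J{\left(E \right)} = \frac{4}{-8 + \left(E - -1\right)} = \frac{4}{-8 + \left(E + 1\right)} = \frac{4}{-8 + \left(1 + E\right)} = \frac{4}{-7 + E}$)
$Y{\left(b,F \right)} = \frac{F}{7 + F}$
$\left(B{\left(-171,121 \right)} + 57\right) + Y{\left(-46,J{\left(-9 \right)} \right)} = \left(\left(\frac{77}{121} - \frac{121}{20}\right) + 57\right) + \frac{4 \frac{1}{-7 - 9}}{7 + \frac{4}{-7 - 9}} = \left(\left(77 \cdot \frac{1}{121} - \frac{121}{20}\right) + 57\right) + \frac{4 \frac{1}{-16}}{7 + \frac{4}{-16}} = \left(\left(\frac{7}{11} - \frac{121}{20}\right) + 57\right) + \frac{4 \left(- \frac{1}{16}\right)}{7 + 4 \left(- \frac{1}{16}\right)} = \left(- \frac{1191}{220} + 57\right) - \frac{1}{4 \left(7 - \frac{1}{4}\right)} = \frac{11349}{220} - \frac{1}{4 \cdot \frac{27}{4}} = \frac{11349}{220} - \frac{1}{27} = \frac{306203}{5940}$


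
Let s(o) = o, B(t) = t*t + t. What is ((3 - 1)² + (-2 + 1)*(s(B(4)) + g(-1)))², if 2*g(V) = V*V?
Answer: 1089/4 ≈ 272.25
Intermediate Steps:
B(t) = t + t² (B(t) = t² + t = t + t²)
g(V) = V²/2 (g(V) = (V*V)/2 = V²/2)
((3 - 1)² + (-2 + 1)*(s(B(4)) + g(-1)))² = ((3 - 1)² + (-2 + 1)*(4*(1 + 4) + (½)*(-1)²))² = (2² - (4*5 + (½)*1))² = (4 - (20 + ½))² = (4 - 1*41/2)² = (4 - 41/2)² = (-33/2)² = 1089/4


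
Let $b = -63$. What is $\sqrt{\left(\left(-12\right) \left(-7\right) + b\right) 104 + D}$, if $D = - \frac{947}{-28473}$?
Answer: $\frac{\sqrt{1770621380067}}{28473} \approx 46.734$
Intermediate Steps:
$D = \frac{947}{28473}$ ($D = \left(-947\right) \left(- \frac{1}{28473}\right) = \frac{947}{28473} \approx 0.03326$)
$\sqrt{\left(\left(-12\right) \left(-7\right) + b\right) 104 + D} = \sqrt{\left(\left(-12\right) \left(-7\right) - 63\right) 104 + \frac{947}{28473}} = \sqrt{\left(84 - 63\right) 104 + \frac{947}{28473}} = \sqrt{21 \cdot 104 + \frac{947}{28473}} = \sqrt{2184 + \frac{947}{28473}} = \sqrt{\frac{62185979}{28473}} = \frac{\sqrt{1770621380067}}{28473}$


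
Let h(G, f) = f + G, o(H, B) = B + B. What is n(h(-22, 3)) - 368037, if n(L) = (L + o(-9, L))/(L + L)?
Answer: -736071/2 ≈ -3.6804e+5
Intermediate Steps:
o(H, B) = 2*B
h(G, f) = G + f
n(L) = 3/2 (n(L) = (L + 2*L)/(L + L) = (3*L)/((2*L)) = (3*L)*(1/(2*L)) = 3/2)
n(h(-22, 3)) - 368037 = 3/2 - 368037 = -736071/2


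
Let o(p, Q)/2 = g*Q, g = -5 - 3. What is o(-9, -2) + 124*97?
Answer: 12060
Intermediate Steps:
g = -8
o(p, Q) = -16*Q (o(p, Q) = 2*(-8*Q) = -16*Q)
o(-9, -2) + 124*97 = -16*(-2) + 124*97 = 32 + 12028 = 12060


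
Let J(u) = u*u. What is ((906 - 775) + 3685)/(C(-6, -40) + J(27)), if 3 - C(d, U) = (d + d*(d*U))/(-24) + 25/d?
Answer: 45792/8111 ≈ 5.6457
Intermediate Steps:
J(u) = u**2
C(d, U) = 3 - 25/d + d/24 + U*d**2/24 (C(d, U) = 3 - ((d + d*(d*U))/(-24) + 25/d) = 3 - ((d + d*(U*d))*(-1/24) + 25/d) = 3 - ((d + U*d**2)*(-1/24) + 25/d) = 3 - ((-d/24 - U*d**2/24) + 25/d) = 3 - (25/d - d/24 - U*d**2/24) = 3 + (-25/d + d/24 + U*d**2/24) = 3 - 25/d + d/24 + U*d**2/24)
((906 - 775) + 3685)/(C(-6, -40) + J(27)) = ((906 - 775) + 3685)/((1/24)*(-600 - 6*(72 - 6 - 40*(-6)**2))/(-6) + 27**2) = (131 + 3685)/((1/24)*(-1/6)*(-600 - 6*(72 - 6 - 40*36)) + 729) = 3816/((1/24)*(-1/6)*(-600 - 6*(72 - 6 - 1440)) + 729) = 3816/((1/24)*(-1/6)*(-600 - 6*(-1374)) + 729) = 3816/((1/24)*(-1/6)*(-600 + 8244) + 729) = 3816/((1/24)*(-1/6)*7644 + 729) = 3816/(-637/12 + 729) = 3816/(8111/12) = 3816*(12/8111) = 45792/8111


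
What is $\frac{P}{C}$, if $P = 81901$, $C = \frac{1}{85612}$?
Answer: $7011708412$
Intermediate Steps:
$C = \frac{1}{85612} \approx 1.1681 \cdot 10^{-5}$
$\frac{P}{C} = 81901 \frac{1}{\frac{1}{85612}} = 81901 \cdot 85612 = 7011708412$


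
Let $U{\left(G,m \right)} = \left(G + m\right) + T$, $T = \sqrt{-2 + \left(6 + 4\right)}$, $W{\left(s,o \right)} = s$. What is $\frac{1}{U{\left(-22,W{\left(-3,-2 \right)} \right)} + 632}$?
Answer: $\frac{607}{368441} - \frac{2 \sqrt{2}}{368441} \approx 0.0016398$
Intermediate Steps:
$T = 2 \sqrt{2}$ ($T = \sqrt{-2 + 10} = \sqrt{8} = 2 \sqrt{2} \approx 2.8284$)
$U{\left(G,m \right)} = G + m + 2 \sqrt{2}$ ($U{\left(G,m \right)} = \left(G + m\right) + 2 \sqrt{2} = G + m + 2 \sqrt{2}$)
$\frac{1}{U{\left(-22,W{\left(-3,-2 \right)} \right)} + 632} = \frac{1}{\left(-22 - 3 + 2 \sqrt{2}\right) + 632} = \frac{1}{\left(-25 + 2 \sqrt{2}\right) + 632} = \frac{1}{607 + 2 \sqrt{2}}$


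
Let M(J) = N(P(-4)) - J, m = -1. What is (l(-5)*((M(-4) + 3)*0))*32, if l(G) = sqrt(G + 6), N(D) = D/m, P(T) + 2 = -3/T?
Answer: 0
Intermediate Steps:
P(T) = -2 - 3/T
N(D) = -D (N(D) = D/(-1) = D*(-1) = -D)
l(G) = sqrt(6 + G)
M(J) = 5/4 - J (M(J) = -(-2 - 3/(-4)) - J = -(-2 - 3*(-1/4)) - J = -(-2 + 3/4) - J = -1*(-5/4) - J = 5/4 - J)
(l(-5)*((M(-4) + 3)*0))*32 = (sqrt(6 - 5)*(((5/4 - 1*(-4)) + 3)*0))*32 = (sqrt(1)*(((5/4 + 4) + 3)*0))*32 = (1*((21/4 + 3)*0))*32 = (1*((33/4)*0))*32 = (1*0)*32 = 0*32 = 0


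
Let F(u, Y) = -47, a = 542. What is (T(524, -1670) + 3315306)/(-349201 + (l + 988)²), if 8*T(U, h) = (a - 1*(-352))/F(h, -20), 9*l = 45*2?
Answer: 69253009/13510996 ≈ 5.1257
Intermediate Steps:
l = 10 (l = (45*2)/9 = (⅑)*90 = 10)
T(U, h) = -447/188 (T(U, h) = ((542 - 1*(-352))/(-47))/8 = ((542 + 352)*(-1/47))/8 = (894*(-1/47))/8 = (⅛)*(-894/47) = -447/188)
(T(524, -1670) + 3315306)/(-349201 + (l + 988)²) = (-447/188 + 3315306)/(-349201 + (10 + 988)²) = 623277081/(188*(-349201 + 998²)) = 623277081/(188*(-349201 + 996004)) = (623277081/188)/646803 = (623277081/188)*(1/646803) = 69253009/13510996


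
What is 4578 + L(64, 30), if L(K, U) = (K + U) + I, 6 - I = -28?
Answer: 4706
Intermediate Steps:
I = 34 (I = 6 - 1*(-28) = 6 + 28 = 34)
L(K, U) = 34 + K + U (L(K, U) = (K + U) + 34 = 34 + K + U)
4578 + L(64, 30) = 4578 + (34 + 64 + 30) = 4578 + 128 = 4706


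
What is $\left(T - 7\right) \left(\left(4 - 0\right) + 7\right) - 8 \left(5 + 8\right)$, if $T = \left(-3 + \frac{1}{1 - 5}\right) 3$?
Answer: $- \frac{1153}{4} \approx -288.25$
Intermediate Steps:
$T = - \frac{39}{4}$ ($T = \left(-3 + \frac{1}{-4}\right) 3 = \left(-3 - \frac{1}{4}\right) 3 = \left(- \frac{13}{4}\right) 3 = - \frac{39}{4} \approx -9.75$)
$\left(T - 7\right) \left(\left(4 - 0\right) + 7\right) - 8 \left(5 + 8\right) = \left(- \frac{39}{4} - 7\right) \left(\left(4 - 0\right) + 7\right) - 8 \left(5 + 8\right) = - \frac{67 \left(\left(4 + 0\right) + 7\right)}{4} - 104 = - \frac{67 \left(4 + 7\right)}{4} - 104 = \left(- \frac{67}{4}\right) 11 - 104 = - \frac{737}{4} - 104 = - \frac{1153}{4}$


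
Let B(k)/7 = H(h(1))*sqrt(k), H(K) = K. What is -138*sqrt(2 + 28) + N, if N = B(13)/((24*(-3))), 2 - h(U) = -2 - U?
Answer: -138*sqrt(30) - 35*sqrt(13)/72 ≈ -757.61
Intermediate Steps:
h(U) = 4 + U (h(U) = 2 - (-2 - U) = 2 + (2 + U) = 4 + U)
B(k) = 35*sqrt(k) (B(k) = 7*((4 + 1)*sqrt(k)) = 7*(5*sqrt(k)) = 35*sqrt(k))
N = -35*sqrt(13)/72 (N = (35*sqrt(13))/((24*(-3))) = (35*sqrt(13))/(-72) = (35*sqrt(13))*(-1/72) = -35*sqrt(13)/72 ≈ -1.7527)
-138*sqrt(2 + 28) + N = -138*sqrt(2 + 28) - 35*sqrt(13)/72 = -138*sqrt(30) - 35*sqrt(13)/72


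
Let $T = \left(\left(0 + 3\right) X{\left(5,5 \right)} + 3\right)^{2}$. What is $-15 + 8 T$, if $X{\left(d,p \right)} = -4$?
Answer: $633$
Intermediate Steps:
$T = 81$ ($T = \left(\left(0 + 3\right) \left(-4\right) + 3\right)^{2} = \left(3 \left(-4\right) + 3\right)^{2} = \left(-12 + 3\right)^{2} = \left(-9\right)^{2} = 81$)
$-15 + 8 T = -15 + 8 \cdot 81 = -15 + 648 = 633$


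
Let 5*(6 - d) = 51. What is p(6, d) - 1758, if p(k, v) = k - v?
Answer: -8739/5 ≈ -1747.8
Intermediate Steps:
d = -21/5 (d = 6 - ⅕*51 = 6 - 51/5 = -21/5 ≈ -4.2000)
p(6, d) - 1758 = (6 - 1*(-21/5)) - 1758 = (6 + 21/5) - 1758 = 51/5 - 1758 = -8739/5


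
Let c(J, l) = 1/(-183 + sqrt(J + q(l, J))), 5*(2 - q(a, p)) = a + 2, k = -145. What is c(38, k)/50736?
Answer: -305/2826029024 - sqrt(35)/1211155296 ≈ -1.1281e-7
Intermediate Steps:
q(a, p) = 8/5 - a/5 (q(a, p) = 2 - (a + 2)/5 = 2 - (2 + a)/5 = 2 + (-2/5 - a/5) = 8/5 - a/5)
c(J, l) = 1/(-183 + sqrt(8/5 + J - l/5)) (c(J, l) = 1/(-183 + sqrt(J + (8/5 - l/5))) = 1/(-183 + sqrt(8/5 + J - l/5)))
c(38, k)/50736 = (5/(-915 + sqrt(5)*sqrt(8 - 1*(-145) + 5*38)))/50736 = (5/(-915 + sqrt(5)*sqrt(8 + 145 + 190)))*(1/50736) = (5/(-915 + sqrt(5)*sqrt(343)))*(1/50736) = (5/(-915 + sqrt(5)*(7*sqrt(7))))*(1/50736) = (5/(-915 + 7*sqrt(35)))*(1/50736) = 5/(50736*(-915 + 7*sqrt(35)))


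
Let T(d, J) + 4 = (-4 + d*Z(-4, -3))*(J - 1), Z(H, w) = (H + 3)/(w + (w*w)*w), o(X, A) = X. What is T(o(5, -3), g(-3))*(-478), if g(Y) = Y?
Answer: -16252/3 ≈ -5417.3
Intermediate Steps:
Z(H, w) = (3 + H)/(w + w³) (Z(H, w) = (3 + H)/(w + w²*w) = (3 + H)/(w + w³))
T(d, J) = -4 + (-1 + J)*(-4 + d/30) (T(d, J) = -4 + (-4 + d*((3 - 4)/(-3 + (-3)³)))*(J - 1) = -4 + (-4 + d*(-1/(-3 - 27)))*(-1 + J) = -4 + (-4 + d*(-1/(-30)))*(-1 + J) = -4 + (-4 + d*(-1/30*(-1)))*(-1 + J) = -4 + (-4 + d*(1/30))*(-1 + J) = -4 + (-4 + d/30)*(-1 + J) = -4 + (-1 + J)*(-4 + d/30))
T(o(5, -3), g(-3))*(-478) = (-4*(-3) - 1/30*5 + (1/30)*(-3)*5)*(-478) = (12 - ⅙ - ½)*(-478) = (34/3)*(-478) = -16252/3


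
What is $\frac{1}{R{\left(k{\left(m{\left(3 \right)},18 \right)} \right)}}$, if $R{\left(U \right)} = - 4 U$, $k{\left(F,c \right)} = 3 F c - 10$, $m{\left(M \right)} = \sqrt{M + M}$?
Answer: $- \frac{5}{34792} - \frac{27 \sqrt{6}}{34792} \approx -0.0020446$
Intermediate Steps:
$m{\left(M \right)} = \sqrt{2} \sqrt{M}$ ($m{\left(M \right)} = \sqrt{2 M} = \sqrt{2} \sqrt{M}$)
$k{\left(F,c \right)} = -10 + 3 F c$ ($k{\left(F,c \right)} = 3 F c - 10 = -10 + 3 F c$)
$\frac{1}{R{\left(k{\left(m{\left(3 \right)},18 \right)} \right)}} = \frac{1}{\left(-4\right) \left(-10 + 3 \sqrt{2} \sqrt{3} \cdot 18\right)} = \frac{1}{\left(-4\right) \left(-10 + 3 \sqrt{6} \cdot 18\right)} = \frac{1}{\left(-4\right) \left(-10 + 54 \sqrt{6}\right)} = \frac{1}{40 - 216 \sqrt{6}}$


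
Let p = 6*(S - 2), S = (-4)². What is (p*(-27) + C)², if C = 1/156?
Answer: 125179393249/24336 ≈ 5.1438e+6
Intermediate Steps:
C = 1/156 ≈ 0.0064103
S = 16
p = 84 (p = 6*(16 - 2) = 6*14 = 84)
(p*(-27) + C)² = (84*(-27) + 1/156)² = (-2268 + 1/156)² = (-353807/156)² = 125179393249/24336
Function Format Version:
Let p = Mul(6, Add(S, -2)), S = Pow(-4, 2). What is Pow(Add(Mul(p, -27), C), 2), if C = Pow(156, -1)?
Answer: Rational(125179393249, 24336) ≈ 5.1438e+6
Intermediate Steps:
C = Rational(1, 156) ≈ 0.0064103
S = 16
p = 84 (p = Mul(6, Add(16, -2)) = Mul(6, 14) = 84)
Pow(Add(Mul(p, -27), C), 2) = Pow(Add(Mul(84, -27), Rational(1, 156)), 2) = Pow(Add(-2268, Rational(1, 156)), 2) = Pow(Rational(-353807, 156), 2) = Rational(125179393249, 24336)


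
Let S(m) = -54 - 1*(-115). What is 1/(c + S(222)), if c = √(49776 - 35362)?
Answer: -61/10693 + √14414/10693 ≈ 0.0055231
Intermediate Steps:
S(m) = 61 (S(m) = -54 + 115 = 61)
c = √14414 ≈ 120.06
1/(c + S(222)) = 1/(√14414 + 61) = 1/(61 + √14414)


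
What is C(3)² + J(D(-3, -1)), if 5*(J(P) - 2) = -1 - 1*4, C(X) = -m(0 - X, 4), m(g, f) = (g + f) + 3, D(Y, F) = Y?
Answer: 17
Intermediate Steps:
m(g, f) = 3 + f + g (m(g, f) = (f + g) + 3 = 3 + f + g)
C(X) = -7 + X (C(X) = -(3 + 4 + (0 - X)) = -(3 + 4 - X) = -(7 - X) = -7 + X)
J(P) = 1 (J(P) = 2 + (-1 - 1*4)/5 = 2 + (-1 - 4)/5 = 2 + (⅕)*(-5) = 2 - 1 = 1)
C(3)² + J(D(-3, -1)) = (-7 + 3)² + 1 = (-4)² + 1 = 16 + 1 = 17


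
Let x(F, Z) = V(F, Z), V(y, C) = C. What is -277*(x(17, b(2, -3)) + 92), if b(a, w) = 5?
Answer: -26869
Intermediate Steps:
x(F, Z) = Z
-277*(x(17, b(2, -3)) + 92) = -277*(5 + 92) = -277*97 = -26869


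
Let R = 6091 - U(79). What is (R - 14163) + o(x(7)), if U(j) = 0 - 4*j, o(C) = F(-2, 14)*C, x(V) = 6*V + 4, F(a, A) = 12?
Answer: -7204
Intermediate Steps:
x(V) = 4 + 6*V
o(C) = 12*C
U(j) = -4*j
R = 6407 (R = 6091 - (-4)*79 = 6091 - 1*(-316) = 6091 + 316 = 6407)
(R - 14163) + o(x(7)) = (6407 - 14163) + 12*(4 + 6*7) = -7756 + 12*(4 + 42) = -7756 + 12*46 = -7756 + 552 = -7204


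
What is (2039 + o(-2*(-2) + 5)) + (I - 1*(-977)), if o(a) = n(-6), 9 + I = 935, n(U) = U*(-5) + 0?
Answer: 3972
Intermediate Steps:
n(U) = -5*U (n(U) = -5*U + 0 = -5*U)
I = 926 (I = -9 + 935 = 926)
o(a) = 30 (o(a) = -5*(-6) = 30)
(2039 + o(-2*(-2) + 5)) + (I - 1*(-977)) = (2039 + 30) + (926 - 1*(-977)) = 2069 + (926 + 977) = 2069 + 1903 = 3972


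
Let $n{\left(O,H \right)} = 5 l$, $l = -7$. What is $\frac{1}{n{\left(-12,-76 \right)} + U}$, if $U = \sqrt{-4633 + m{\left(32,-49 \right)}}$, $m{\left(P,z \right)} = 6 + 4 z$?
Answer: $- \frac{5}{864} - \frac{i \sqrt{4823}}{6048} \approx -0.005787 - 0.011483 i$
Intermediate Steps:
$n{\left(O,H \right)} = -35$ ($n{\left(O,H \right)} = 5 \left(-7\right) = -35$)
$U = i \sqrt{4823}$ ($U = \sqrt{-4633 + \left(6 + 4 \left(-49\right)\right)} = \sqrt{-4633 + \left(6 - 196\right)} = \sqrt{-4633 - 190} = \sqrt{-4823} = i \sqrt{4823} \approx 69.448 i$)
$\frac{1}{n{\left(-12,-76 \right)} + U} = \frac{1}{-35 + i \sqrt{4823}}$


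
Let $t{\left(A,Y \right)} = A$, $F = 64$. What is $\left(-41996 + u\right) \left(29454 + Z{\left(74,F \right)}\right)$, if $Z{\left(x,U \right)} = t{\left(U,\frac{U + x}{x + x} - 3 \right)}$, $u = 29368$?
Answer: $-372753304$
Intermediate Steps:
$Z{\left(x,U \right)} = U$
$\left(-41996 + u\right) \left(29454 + Z{\left(74,F \right)}\right) = \left(-41996 + 29368\right) \left(29454 + 64\right) = \left(-12628\right) 29518 = -372753304$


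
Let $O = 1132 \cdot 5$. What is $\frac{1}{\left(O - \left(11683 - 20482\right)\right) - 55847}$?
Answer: $- \frac{1}{41388} \approx -2.4162 \cdot 10^{-5}$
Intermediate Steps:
$O = 5660$
$\frac{1}{\left(O - \left(11683 - 20482\right)\right) - 55847} = \frac{1}{\left(5660 - \left(11683 - 20482\right)\right) - 55847} = \frac{1}{\left(5660 - -8799\right) - 55847} = \frac{1}{\left(5660 + 8799\right) - 55847} = \frac{1}{14459 - 55847} = \frac{1}{-41388} = - \frac{1}{41388}$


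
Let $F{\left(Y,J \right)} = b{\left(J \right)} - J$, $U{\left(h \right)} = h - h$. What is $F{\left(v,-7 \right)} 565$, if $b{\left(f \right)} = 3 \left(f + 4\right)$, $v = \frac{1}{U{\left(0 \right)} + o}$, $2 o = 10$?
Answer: $-1130$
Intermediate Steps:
$o = 5$ ($o = \frac{1}{2} \cdot 10 = 5$)
$U{\left(h \right)} = 0$
$v = \frac{1}{5}$ ($v = \frac{1}{0 + 5} = \frac{1}{5} \approx 0.2$)
$b{\left(f \right)} = 12 + 3 f$ ($b{\left(f \right)} = 3 \left(4 + f\right) = 12 + 3 f$)
$F{\left(Y,J \right)} = 12 + 2 J$ ($F{\left(Y,J \right)} = \left(12 + 3 J\right) - J = 12 + 2 J$)
$F{\left(v,-7 \right)} 565 = \left(12 + 2 \left(-7\right)\right) 565 = \left(12 - 14\right) 565 = \left(-2\right) 565 = -1130$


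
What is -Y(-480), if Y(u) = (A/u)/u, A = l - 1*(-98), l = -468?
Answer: 37/23040 ≈ 0.0016059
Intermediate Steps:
A = -370 (A = -468 - 1*(-98) = -468 + 98 = -370)
Y(u) = -370/u² (Y(u) = (-370/u)/u = -370/u²)
-Y(-480) = -(-370)/(-480)² = -(-370)/230400 = -1*(-37/23040) = 37/23040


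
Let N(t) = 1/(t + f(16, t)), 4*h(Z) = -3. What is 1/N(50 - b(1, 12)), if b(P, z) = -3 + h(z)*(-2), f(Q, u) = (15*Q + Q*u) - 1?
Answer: 2229/2 ≈ 1114.5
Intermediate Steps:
h(Z) = -3/4 (h(Z) = (1/4)*(-3) = -3/4)
f(Q, u) = -1 + 15*Q + Q*u
b(P, z) = -3/2 (b(P, z) = -3 - 3/4*(-2) = -3 + 3/2 = -3/2)
N(t) = 1/(239 + 17*t) (N(t) = 1/(t + (-1 + 15*16 + 16*t)) = 1/(t + (-1 + 240 + 16*t)) = 1/(t + (239 + 16*t)) = 1/(239 + 17*t))
1/N(50 - b(1, 12)) = 1/(1/(239 + 17*(50 - 1*(-3/2)))) = 1/(1/(239 + 17*(50 + 3/2))) = 1/(1/(239 + 17*(103/2))) = 1/(1/(239 + 1751/2)) = 1/(1/(2229/2)) = 1/(2/2229) = 2229/2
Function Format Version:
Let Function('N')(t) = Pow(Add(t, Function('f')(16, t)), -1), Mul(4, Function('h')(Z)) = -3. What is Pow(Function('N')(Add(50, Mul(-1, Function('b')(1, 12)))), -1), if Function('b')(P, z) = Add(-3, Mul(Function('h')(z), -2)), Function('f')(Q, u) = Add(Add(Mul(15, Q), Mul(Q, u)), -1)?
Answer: Rational(2229, 2) ≈ 1114.5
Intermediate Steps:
Function('h')(Z) = Rational(-3, 4) (Function('h')(Z) = Mul(Rational(1, 4), -3) = Rational(-3, 4))
Function('f')(Q, u) = Add(-1, Mul(15, Q), Mul(Q, u))
Function('b')(P, z) = Rational(-3, 2) (Function('b')(P, z) = Add(-3, Mul(Rational(-3, 4), -2)) = Add(-3, Rational(3, 2)) = Rational(-3, 2))
Function('N')(t) = Pow(Add(239, Mul(17, t)), -1) (Function('N')(t) = Pow(Add(t, Add(-1, Mul(15, 16), Mul(16, t))), -1) = Pow(Add(t, Add(-1, 240, Mul(16, t))), -1) = Pow(Add(t, Add(239, Mul(16, t))), -1) = Pow(Add(239, Mul(17, t)), -1))
Pow(Function('N')(Add(50, Mul(-1, Function('b')(1, 12)))), -1) = Pow(Pow(Add(239, Mul(17, Add(50, Mul(-1, Rational(-3, 2))))), -1), -1) = Pow(Pow(Add(239, Mul(17, Add(50, Rational(3, 2)))), -1), -1) = Pow(Pow(Add(239, Mul(17, Rational(103, 2))), -1), -1) = Pow(Pow(Add(239, Rational(1751, 2)), -1), -1) = Pow(Pow(Rational(2229, 2), -1), -1) = Pow(Rational(2, 2229), -1) = Rational(2229, 2)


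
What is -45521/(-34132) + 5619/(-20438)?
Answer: 52755035/49827844 ≈ 1.0587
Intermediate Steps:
-45521/(-34132) + 5619/(-20438) = -45521*(-1/34132) + 5619*(-1/20438) = 6503/4876 - 5619/20438 = 52755035/49827844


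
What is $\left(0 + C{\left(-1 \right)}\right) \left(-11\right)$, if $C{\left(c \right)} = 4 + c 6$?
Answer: $22$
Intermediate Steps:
$C{\left(c \right)} = 4 + 6 c$
$\left(0 + C{\left(-1 \right)}\right) \left(-11\right) = \left(0 + \left(4 + 6 \left(-1\right)\right)\right) \left(-11\right) = \left(0 + \left(4 - 6\right)\right) \left(-11\right) = \left(0 - 2\right) \left(-11\right) = \left(-2\right) \left(-11\right) = 22$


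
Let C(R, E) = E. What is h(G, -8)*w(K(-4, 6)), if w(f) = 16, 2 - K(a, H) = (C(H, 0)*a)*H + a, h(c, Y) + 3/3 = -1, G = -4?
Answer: -32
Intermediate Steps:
h(c, Y) = -2 (h(c, Y) = -1 - 1 = -2)
K(a, H) = 2 - a (K(a, H) = 2 - ((0*a)*H + a) = 2 - (0*H + a) = 2 - (0 + a) = 2 - a)
h(G, -8)*w(K(-4, 6)) = -2*16 = -32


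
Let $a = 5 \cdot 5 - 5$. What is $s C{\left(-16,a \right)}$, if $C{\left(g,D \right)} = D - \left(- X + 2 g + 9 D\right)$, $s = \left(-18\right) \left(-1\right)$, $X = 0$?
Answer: $-2304$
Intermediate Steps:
$s = 18$
$a = 20$ ($a = 25 - 5 = 20$)
$C{\left(g,D \right)} = - 8 D - 2 g$ ($C{\left(g,D \right)} = D + \left(\left(- 2 g - 9 D\right) + 0\right) = D + \left(\left(- 9 D - 2 g\right) + 0\right) = D - \left(2 g + 9 D\right) = - 8 D - 2 g$)
$s C{\left(-16,a \right)} = 18 \left(\left(-8\right) 20 - -32\right) = 18 \left(-160 + 32\right) = 18 \left(-128\right) = -2304$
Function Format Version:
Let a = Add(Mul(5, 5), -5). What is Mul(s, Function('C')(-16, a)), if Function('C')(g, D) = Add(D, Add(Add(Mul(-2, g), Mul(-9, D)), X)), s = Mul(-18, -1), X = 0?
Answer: -2304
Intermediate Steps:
s = 18
a = 20 (a = Add(25, -5) = 20)
Function('C')(g, D) = Add(Mul(-8, D), Mul(-2, g)) (Function('C')(g, D) = Add(D, Add(Add(Mul(-2, g), Mul(-9, D)), 0)) = Add(D, Add(Add(Mul(-9, D), Mul(-2, g)), 0)) = Add(D, Add(Mul(-9, D), Mul(-2, g))) = Add(Mul(-8, D), Mul(-2, g)))
Mul(s, Function('C')(-16, a)) = Mul(18, Add(Mul(-8, 20), Mul(-2, -16))) = Mul(18, Add(-160, 32)) = Mul(18, -128) = -2304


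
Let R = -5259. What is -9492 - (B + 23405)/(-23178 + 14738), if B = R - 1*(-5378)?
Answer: -20022239/2110 ≈ -9489.2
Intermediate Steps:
B = 119 (B = -5259 - 1*(-5378) = -5259 + 5378 = 119)
-9492 - (B + 23405)/(-23178 + 14738) = -9492 - (119 + 23405)/(-23178 + 14738) = -9492 - 23524/(-8440) = -9492 - 23524*(-1)/8440 = -9492 - 1*(-5881/2110) = -9492 + 5881/2110 = -20022239/2110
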